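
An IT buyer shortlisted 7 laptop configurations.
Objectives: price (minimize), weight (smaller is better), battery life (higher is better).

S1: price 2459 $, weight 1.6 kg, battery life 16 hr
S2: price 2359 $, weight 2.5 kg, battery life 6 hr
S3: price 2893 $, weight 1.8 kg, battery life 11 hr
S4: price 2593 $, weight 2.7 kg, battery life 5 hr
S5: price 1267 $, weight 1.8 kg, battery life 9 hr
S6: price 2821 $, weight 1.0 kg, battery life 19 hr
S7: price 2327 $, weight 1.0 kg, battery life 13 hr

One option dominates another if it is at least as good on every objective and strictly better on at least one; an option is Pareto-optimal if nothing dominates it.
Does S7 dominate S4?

Yes

S7 vs S4: price 2327≤2593, weight 1.0≤2.7, battery life 13≥5 — S7 is at least as good on every objective with at least one strict improvement.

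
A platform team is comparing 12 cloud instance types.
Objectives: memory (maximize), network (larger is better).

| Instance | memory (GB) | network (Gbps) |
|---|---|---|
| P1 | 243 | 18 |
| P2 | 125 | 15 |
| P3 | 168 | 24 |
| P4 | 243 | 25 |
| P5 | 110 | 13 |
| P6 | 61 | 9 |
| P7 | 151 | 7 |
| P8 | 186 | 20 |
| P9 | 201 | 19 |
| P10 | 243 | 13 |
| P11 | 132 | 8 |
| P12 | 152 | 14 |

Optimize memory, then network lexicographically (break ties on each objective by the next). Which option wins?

P4

First maximize memory: best is 243, kept {P1, P4, P10}.
Then maximize network: best is 25, kept {P4}.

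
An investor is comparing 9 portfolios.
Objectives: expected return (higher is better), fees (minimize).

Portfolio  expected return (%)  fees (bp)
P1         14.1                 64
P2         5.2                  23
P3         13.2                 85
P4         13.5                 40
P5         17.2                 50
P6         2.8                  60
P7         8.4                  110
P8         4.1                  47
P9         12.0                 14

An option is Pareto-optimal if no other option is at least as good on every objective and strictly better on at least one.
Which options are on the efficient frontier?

P4, P5, P9

P1: dominated by P5 (expected return 17.2≥14.1, fees 50≤64).
P2: dominated by P9 (expected return 12.0≥5.2, fees 14≤23).
P3: dominated by P1 (expected return 14.1≥13.2, fees 64≤85).
P4: not dominated.
P5: not dominated (best expected return).
P6: dominated by P2 (expected return 5.2≥2.8, fees 23≤60).
P7: dominated by P1 (expected return 14.1≥8.4, fees 64≤110).
P8: dominated by P2 (expected return 5.2≥4.1, fees 23≤47).
P9: not dominated (best fees).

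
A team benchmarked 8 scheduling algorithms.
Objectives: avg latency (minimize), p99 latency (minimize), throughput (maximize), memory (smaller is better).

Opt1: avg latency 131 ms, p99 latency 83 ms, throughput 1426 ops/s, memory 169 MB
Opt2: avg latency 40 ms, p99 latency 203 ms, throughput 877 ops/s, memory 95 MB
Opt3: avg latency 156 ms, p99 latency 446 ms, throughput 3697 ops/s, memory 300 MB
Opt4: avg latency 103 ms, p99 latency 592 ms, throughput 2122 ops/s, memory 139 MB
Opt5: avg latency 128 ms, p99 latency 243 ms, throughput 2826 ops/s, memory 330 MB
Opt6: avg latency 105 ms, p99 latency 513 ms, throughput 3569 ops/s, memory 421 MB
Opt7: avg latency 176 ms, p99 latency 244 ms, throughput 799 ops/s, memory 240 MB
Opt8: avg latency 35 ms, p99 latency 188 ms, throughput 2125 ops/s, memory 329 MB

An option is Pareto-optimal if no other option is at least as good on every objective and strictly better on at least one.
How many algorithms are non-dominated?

7

Opt1: not dominated (best p99 latency).
Opt2: not dominated (best memory).
Opt3: not dominated (best throughput).
Opt4: not dominated.
Opt5: not dominated.
Opt6: not dominated.
Opt7: dominated by Opt1 (avg latency 131≤176, p99 latency 83≤244, throughput 1426≥799, memory 169≤240).
Opt8: not dominated (best avg latency).
Pareto-optimal: Opt1, Opt2, Opt3, Opt4, Opt5, Opt6, Opt8 → 7.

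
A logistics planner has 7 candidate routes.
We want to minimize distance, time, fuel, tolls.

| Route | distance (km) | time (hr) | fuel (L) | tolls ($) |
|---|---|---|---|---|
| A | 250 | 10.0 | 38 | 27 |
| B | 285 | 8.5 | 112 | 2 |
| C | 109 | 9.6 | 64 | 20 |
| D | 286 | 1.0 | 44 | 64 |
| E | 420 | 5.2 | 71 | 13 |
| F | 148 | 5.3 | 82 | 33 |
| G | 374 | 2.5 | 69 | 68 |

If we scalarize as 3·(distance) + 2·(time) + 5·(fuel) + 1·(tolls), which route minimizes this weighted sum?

C

A: 3·250 + 2·10.0 + 5·38 + 1·27 = 987.0
B: 3·285 + 2·8.5 + 5·112 + 1·2 = 1434.0
C: 3·109 + 2·9.6 + 5·64 + 1·20 = 686.2
D: 3·286 + 2·1.0 + 5·44 + 1·64 = 1144.0
E: 3·420 + 2·5.2 + 5·71 + 1·13 = 1638.4
F: 3·148 + 2·5.3 + 5·82 + 1·33 = 897.6
G: 3·374 + 2·2.5 + 5·69 + 1·68 = 1540.0
Lowest: C at 686.2.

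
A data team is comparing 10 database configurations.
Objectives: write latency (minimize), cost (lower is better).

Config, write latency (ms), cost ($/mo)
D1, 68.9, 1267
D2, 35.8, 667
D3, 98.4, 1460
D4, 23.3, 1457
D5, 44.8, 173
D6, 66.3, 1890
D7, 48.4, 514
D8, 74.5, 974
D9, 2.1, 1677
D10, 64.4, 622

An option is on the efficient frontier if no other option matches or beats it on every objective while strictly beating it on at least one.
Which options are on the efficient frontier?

D2, D4, D5, D9

D1: dominated by D2 (write latency 35.8≤68.9, cost 667≤1267).
D2: not dominated.
D3: dominated by D1 (write latency 68.9≤98.4, cost 1267≤1460).
D4: not dominated.
D5: not dominated (best cost).
D6: dominated by D2 (write latency 35.8≤66.3, cost 667≤1890).
D7: dominated by D5 (write latency 44.8≤48.4, cost 173≤514).
D8: dominated by D2 (write latency 35.8≤74.5, cost 667≤974).
D9: not dominated (best write latency).
D10: dominated by D5 (write latency 44.8≤64.4, cost 173≤622).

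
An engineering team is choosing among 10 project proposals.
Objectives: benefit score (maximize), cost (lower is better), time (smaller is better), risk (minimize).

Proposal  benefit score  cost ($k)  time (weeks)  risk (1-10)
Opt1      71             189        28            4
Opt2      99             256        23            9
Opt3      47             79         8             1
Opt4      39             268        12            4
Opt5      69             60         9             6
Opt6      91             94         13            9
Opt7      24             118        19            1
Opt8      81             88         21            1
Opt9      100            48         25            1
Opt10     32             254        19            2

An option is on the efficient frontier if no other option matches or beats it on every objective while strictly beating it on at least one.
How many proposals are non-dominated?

Opt1: dominated by Opt8 (benefit score 81≥71, cost 88≤189, time 21≤28, risk 1≤4).
Opt2: not dominated.
Opt3: not dominated (best time).
Opt4: dominated by Opt3 (benefit score 47≥39, cost 79≤268, time 8≤12, risk 1≤4).
Opt5: not dominated.
Opt6: not dominated.
Opt7: dominated by Opt3 (benefit score 47≥24, cost 79≤118, time 8≤19, risk 1≤1).
Opt8: not dominated.
Opt9: not dominated (best benefit score).
Opt10: dominated by Opt3 (benefit score 47≥32, cost 79≤254, time 8≤19, risk 1≤2).
Pareto-optimal: Opt2, Opt3, Opt5, Opt6, Opt8, Opt9 → 6.

6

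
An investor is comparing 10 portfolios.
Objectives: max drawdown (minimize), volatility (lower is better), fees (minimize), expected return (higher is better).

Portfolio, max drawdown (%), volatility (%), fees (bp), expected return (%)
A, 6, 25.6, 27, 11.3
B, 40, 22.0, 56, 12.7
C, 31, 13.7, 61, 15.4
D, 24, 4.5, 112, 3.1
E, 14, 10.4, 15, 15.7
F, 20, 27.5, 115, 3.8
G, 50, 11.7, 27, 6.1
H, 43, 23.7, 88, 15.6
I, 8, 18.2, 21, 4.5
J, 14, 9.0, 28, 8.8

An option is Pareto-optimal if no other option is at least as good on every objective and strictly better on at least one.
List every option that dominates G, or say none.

E: max drawdown 14≤50, volatility 10.4≤11.7, fees 15≤27, expected return 15.7≥6.1 — dominates G.
Others (A, B, C, D, F, H, I, J) are each worse than G on at least one objective.

E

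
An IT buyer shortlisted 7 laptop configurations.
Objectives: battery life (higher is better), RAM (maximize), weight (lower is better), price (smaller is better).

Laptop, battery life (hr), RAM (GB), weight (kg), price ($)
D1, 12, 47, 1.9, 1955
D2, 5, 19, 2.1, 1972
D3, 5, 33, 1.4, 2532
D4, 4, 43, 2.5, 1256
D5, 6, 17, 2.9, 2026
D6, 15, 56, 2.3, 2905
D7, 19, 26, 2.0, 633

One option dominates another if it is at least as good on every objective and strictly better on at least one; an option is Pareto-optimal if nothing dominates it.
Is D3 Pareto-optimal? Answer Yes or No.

D1: worse on weight (1.9 vs 1.4).
D2: worse on RAM (19 vs 33).
D4: worse on battery life (4 vs 5).
D5: worse on RAM (17 vs 33).
D6: worse on weight (2.3 vs 1.4).
D7: worse on RAM (26 vs 33).
No option is at least as good as D3 on every objective and strictly better on one.

Yes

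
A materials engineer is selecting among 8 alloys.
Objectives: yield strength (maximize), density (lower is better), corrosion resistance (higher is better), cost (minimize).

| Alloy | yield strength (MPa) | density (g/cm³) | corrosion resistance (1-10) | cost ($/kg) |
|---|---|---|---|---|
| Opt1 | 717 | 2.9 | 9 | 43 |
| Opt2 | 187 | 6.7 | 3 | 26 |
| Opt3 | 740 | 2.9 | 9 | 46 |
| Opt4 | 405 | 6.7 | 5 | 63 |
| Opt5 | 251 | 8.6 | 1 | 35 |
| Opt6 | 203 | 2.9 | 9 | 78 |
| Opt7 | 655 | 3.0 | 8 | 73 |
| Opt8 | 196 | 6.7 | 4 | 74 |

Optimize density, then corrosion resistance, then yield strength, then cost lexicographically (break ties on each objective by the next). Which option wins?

Opt3

First minimize density: best is 2.9, kept {Opt1, Opt3, Opt6}.
Then maximize corrosion resistance: best is 9, kept {Opt1, Opt3, Opt6}.
Then maximize yield strength: best is 740, kept {Opt3}.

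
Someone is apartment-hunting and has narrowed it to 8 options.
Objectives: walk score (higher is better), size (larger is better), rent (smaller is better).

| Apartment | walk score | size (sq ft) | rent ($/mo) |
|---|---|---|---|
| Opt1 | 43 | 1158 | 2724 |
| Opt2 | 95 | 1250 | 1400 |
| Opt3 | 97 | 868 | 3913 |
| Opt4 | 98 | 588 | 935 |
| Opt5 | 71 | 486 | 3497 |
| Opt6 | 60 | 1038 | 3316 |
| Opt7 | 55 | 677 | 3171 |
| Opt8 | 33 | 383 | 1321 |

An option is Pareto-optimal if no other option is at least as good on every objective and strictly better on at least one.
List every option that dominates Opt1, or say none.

Opt2: walk score 95≥43, size 1250≥1158, rent 1400≤2724 — dominates Opt1.
Others (Opt3, Opt4, Opt5, Opt6, Opt7, Opt8) are each worse than Opt1 on at least one objective.

Opt2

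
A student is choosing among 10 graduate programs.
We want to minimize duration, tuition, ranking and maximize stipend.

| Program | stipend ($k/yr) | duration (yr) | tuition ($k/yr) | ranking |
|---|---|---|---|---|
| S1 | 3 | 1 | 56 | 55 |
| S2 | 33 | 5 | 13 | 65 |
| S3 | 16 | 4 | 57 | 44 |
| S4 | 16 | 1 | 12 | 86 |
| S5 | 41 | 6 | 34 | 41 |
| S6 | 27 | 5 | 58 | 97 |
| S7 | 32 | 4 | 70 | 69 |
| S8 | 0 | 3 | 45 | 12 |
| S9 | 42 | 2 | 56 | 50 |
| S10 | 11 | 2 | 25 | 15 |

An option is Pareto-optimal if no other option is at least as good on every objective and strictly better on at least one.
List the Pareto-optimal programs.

S1, S2, S3, S4, S5, S8, S9, S10

S1: not dominated.
S2: not dominated.
S3: not dominated.
S4: not dominated (best tuition).
S5: not dominated.
S6: dominated by S2 (stipend 33≥27, duration 5≤5, tuition 13≤58, ranking 65≤97).
S7: dominated by S9 (stipend 42≥32, duration 2≤4, tuition 56≤70, ranking 50≤69).
S8: not dominated (best ranking).
S9: not dominated (best stipend).
S10: not dominated.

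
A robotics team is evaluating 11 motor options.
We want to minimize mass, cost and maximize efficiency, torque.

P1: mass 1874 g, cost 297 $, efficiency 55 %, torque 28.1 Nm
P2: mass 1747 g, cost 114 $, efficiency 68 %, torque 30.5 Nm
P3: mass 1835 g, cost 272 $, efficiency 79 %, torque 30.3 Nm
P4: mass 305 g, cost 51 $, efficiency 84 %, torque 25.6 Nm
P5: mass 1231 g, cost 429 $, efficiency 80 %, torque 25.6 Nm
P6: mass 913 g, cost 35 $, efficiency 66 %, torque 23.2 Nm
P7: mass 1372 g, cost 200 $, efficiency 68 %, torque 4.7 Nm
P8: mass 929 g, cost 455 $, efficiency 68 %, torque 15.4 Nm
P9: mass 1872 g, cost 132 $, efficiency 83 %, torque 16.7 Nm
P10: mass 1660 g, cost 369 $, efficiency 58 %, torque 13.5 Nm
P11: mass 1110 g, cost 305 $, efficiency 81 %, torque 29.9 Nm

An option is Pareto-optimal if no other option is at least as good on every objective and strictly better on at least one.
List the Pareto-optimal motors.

P2, P3, P4, P6, P11

P1: dominated by P2 (mass 1747≤1874, cost 114≤297, efficiency 68≥55, torque 30.5≥28.1).
P2: not dominated (best torque).
P3: not dominated.
P4: not dominated (best mass).
P5: dominated by P4 (mass 305≤1231, cost 51≤429, efficiency 84≥80, torque 25.6≥25.6).
P6: not dominated (best cost).
P7: dominated by P4 (mass 305≤1372, cost 51≤200, efficiency 84≥68, torque 25.6≥4.7).
P8: dominated by P4 (mass 305≤929, cost 51≤455, efficiency 84≥68, torque 25.6≥15.4).
P9: dominated by P4 (mass 305≤1872, cost 51≤132, efficiency 84≥83, torque 25.6≥16.7).
P10: dominated by P4 (mass 305≤1660, cost 51≤369, efficiency 84≥58, torque 25.6≥13.5).
P11: not dominated.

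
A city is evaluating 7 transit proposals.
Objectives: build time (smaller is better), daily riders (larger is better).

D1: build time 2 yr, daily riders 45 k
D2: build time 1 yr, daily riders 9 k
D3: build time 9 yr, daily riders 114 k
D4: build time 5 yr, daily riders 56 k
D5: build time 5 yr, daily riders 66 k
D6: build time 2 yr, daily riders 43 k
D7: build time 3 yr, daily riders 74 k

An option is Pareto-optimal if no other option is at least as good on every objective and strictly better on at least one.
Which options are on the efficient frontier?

D1: not dominated.
D2: not dominated (best build time).
D3: not dominated (best daily riders).
D4: dominated by D5 (build time 5≤5, daily riders 66≥56).
D5: dominated by D7 (build time 3≤5, daily riders 74≥66).
D6: dominated by D1 (build time 2≤2, daily riders 45≥43).
D7: not dominated.

D1, D2, D3, D7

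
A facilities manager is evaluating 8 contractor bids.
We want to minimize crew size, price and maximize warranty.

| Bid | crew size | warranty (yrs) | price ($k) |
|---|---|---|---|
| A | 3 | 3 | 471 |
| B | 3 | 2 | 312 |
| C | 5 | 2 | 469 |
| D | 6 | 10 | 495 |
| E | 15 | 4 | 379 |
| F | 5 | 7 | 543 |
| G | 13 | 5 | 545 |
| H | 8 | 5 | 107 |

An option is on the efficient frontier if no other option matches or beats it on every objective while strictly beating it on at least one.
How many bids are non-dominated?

A: not dominated.
B: not dominated.
C: dominated by B (crew size 3≤5, warranty 2≥2, price 312≤469).
D: not dominated (best warranty).
E: dominated by H (crew size 8≤15, warranty 5≥4, price 107≤379).
F: not dominated.
G: dominated by D (crew size 6≤13, warranty 10≥5, price 495≤545).
H: not dominated (best price).
Pareto-optimal: A, B, D, F, H → 5.

5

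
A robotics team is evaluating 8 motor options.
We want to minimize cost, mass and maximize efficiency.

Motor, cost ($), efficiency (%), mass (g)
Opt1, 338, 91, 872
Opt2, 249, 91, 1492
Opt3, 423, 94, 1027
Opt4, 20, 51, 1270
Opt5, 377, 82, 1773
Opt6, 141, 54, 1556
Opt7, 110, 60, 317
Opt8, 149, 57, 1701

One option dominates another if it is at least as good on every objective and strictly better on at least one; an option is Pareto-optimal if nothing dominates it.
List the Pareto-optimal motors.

Opt1, Opt2, Opt3, Opt4, Opt7

Opt1: not dominated.
Opt2: not dominated.
Opt3: not dominated (best efficiency).
Opt4: not dominated (best cost).
Opt5: dominated by Opt1 (cost 338≤377, efficiency 91≥82, mass 872≤1773).
Opt6: dominated by Opt7 (cost 110≤141, efficiency 60≥54, mass 317≤1556).
Opt7: not dominated (best mass).
Opt8: dominated by Opt7 (cost 110≤149, efficiency 60≥57, mass 317≤1701).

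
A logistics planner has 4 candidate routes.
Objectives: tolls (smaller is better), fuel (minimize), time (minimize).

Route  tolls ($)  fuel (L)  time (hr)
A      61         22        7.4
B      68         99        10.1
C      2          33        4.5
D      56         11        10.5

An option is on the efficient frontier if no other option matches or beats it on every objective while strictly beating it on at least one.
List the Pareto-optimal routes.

A: not dominated.
B: dominated by A (tolls 61≤68, fuel 22≤99, time 7.4≤10.1).
C: not dominated (best tolls).
D: not dominated (best fuel).

A, C, D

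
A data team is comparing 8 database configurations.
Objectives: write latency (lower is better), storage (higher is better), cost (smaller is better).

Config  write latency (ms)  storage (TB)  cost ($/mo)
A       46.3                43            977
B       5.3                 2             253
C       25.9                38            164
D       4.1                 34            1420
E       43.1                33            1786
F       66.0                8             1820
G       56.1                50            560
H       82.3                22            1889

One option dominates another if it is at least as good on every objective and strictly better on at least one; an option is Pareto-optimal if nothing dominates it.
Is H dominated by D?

D vs H: write latency 4.1≤82.3, storage 34≥22, cost 1420≤1889 — D is at least as good on every objective with at least one strict improvement.

Yes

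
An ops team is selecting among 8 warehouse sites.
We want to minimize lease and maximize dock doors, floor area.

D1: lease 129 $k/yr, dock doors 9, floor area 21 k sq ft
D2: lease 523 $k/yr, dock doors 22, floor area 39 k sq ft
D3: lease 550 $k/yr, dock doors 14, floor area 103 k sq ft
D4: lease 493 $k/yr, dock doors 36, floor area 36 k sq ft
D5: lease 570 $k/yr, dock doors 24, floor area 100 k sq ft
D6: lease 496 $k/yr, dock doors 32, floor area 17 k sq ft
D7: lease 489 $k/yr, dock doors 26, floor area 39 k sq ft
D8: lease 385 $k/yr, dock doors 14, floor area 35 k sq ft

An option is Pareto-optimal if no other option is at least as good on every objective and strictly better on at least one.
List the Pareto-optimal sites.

D1, D3, D4, D5, D7, D8

D1: not dominated (best lease).
D2: dominated by D7 (lease 489≤523, dock doors 26≥22, floor area 39≥39).
D3: not dominated (best floor area).
D4: not dominated (best dock doors).
D5: not dominated.
D6: dominated by D4 (lease 493≤496, dock doors 36≥32, floor area 36≥17).
D7: not dominated.
D8: not dominated.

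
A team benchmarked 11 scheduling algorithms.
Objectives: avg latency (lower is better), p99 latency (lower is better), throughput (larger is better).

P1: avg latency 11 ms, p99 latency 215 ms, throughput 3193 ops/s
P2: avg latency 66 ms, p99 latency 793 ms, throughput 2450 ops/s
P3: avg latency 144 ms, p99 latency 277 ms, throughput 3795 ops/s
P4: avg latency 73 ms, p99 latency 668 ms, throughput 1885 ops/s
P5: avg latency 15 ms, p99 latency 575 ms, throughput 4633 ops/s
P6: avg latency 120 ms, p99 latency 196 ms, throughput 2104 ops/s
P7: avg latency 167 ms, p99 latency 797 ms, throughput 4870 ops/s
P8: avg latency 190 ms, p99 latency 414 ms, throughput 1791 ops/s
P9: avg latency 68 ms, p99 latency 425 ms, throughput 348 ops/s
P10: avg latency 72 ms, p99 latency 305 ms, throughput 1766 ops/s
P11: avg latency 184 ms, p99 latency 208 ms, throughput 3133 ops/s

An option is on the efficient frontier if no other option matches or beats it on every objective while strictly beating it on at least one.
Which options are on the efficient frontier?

P1, P3, P5, P6, P7, P11

P1: not dominated (best avg latency).
P2: dominated by P1 (avg latency 11≤66, p99 latency 215≤793, throughput 3193≥2450).
P3: not dominated.
P4: dominated by P1 (avg latency 11≤73, p99 latency 215≤668, throughput 3193≥1885).
P5: not dominated.
P6: not dominated (best p99 latency).
P7: not dominated (best throughput).
P8: dominated by P1 (avg latency 11≤190, p99 latency 215≤414, throughput 3193≥1791).
P9: dominated by P1 (avg latency 11≤68, p99 latency 215≤425, throughput 3193≥348).
P10: dominated by P1 (avg latency 11≤72, p99 latency 215≤305, throughput 3193≥1766).
P11: not dominated.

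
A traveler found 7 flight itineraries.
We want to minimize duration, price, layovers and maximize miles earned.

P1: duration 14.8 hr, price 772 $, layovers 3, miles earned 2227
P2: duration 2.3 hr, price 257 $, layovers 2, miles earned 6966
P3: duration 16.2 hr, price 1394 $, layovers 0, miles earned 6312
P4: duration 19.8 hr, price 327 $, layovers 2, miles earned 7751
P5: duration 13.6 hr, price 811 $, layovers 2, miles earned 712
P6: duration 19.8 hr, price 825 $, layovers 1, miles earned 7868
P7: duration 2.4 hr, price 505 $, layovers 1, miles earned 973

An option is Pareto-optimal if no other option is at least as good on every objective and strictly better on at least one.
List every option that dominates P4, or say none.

P1: worse on price (772 vs 327).
P2: worse on miles earned (6966 vs 7751).
P3: worse on price (1394 vs 327).
P5: worse on price (811 vs 327).
P6: worse on price (825 vs 327).
P7: worse on price (505 vs 327).
No option dominates P4.

none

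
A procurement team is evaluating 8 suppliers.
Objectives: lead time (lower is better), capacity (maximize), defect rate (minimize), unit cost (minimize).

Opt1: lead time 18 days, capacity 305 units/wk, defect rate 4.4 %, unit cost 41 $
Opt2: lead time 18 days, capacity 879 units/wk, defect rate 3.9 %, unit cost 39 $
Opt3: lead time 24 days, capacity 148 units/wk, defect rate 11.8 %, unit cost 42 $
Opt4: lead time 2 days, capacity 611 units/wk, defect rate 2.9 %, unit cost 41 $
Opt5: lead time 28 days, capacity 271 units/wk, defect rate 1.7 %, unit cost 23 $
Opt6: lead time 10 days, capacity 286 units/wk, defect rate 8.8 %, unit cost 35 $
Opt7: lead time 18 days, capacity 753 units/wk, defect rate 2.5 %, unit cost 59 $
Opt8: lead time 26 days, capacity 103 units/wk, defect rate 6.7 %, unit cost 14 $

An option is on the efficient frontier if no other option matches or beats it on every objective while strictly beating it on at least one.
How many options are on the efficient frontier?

Opt1: dominated by Opt2 (lead time 18≤18, capacity 879≥305, defect rate 3.9≤4.4, unit cost 39≤41).
Opt2: not dominated (best capacity).
Opt3: dominated by Opt1 (lead time 18≤24, capacity 305≥148, defect rate 4.4≤11.8, unit cost 41≤42).
Opt4: not dominated (best lead time).
Opt5: not dominated (best defect rate).
Opt6: not dominated.
Opt7: not dominated.
Opt8: not dominated (best unit cost).
Pareto-optimal: Opt2, Opt4, Opt5, Opt6, Opt7, Opt8 → 6.

6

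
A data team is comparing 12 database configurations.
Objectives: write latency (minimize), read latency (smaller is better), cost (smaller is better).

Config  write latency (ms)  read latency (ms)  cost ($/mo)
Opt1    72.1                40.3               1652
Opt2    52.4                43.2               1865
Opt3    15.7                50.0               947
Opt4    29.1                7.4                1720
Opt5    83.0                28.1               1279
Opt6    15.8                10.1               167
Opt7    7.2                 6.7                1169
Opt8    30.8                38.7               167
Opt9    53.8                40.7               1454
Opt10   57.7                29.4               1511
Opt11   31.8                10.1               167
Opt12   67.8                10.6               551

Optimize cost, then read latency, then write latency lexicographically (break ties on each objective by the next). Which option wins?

First minimize cost: best is 167, kept {Opt6, Opt8, Opt11}.
Then minimize read latency: best is 10.1, kept {Opt6, Opt11}.
Then minimize write latency: best is 15.8, kept {Opt6}.

Opt6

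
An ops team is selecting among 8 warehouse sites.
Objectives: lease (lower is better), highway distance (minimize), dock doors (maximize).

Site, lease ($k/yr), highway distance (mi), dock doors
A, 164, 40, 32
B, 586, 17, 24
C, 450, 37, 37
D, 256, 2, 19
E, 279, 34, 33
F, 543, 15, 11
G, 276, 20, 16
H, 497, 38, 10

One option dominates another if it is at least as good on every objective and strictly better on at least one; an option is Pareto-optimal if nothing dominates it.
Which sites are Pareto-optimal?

A, B, C, D, E

A: not dominated (best lease).
B: not dominated.
C: not dominated (best dock doors).
D: not dominated (best highway distance).
E: not dominated.
F: dominated by D (lease 256≤543, highway distance 2≤15, dock doors 19≥11).
G: dominated by D (lease 256≤276, highway distance 2≤20, dock doors 19≥16).
H: dominated by C (lease 450≤497, highway distance 37≤38, dock doors 37≥10).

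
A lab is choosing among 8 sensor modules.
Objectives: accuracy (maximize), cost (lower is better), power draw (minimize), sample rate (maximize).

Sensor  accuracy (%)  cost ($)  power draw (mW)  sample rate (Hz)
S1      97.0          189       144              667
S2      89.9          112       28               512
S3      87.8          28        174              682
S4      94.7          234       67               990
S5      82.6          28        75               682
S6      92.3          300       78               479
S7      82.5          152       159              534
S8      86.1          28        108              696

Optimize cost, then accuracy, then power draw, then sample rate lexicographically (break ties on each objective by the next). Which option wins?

First minimize cost: best is 28, kept {S3, S5, S8}.
Then maximize accuracy: best is 87.8, kept {S3}.

S3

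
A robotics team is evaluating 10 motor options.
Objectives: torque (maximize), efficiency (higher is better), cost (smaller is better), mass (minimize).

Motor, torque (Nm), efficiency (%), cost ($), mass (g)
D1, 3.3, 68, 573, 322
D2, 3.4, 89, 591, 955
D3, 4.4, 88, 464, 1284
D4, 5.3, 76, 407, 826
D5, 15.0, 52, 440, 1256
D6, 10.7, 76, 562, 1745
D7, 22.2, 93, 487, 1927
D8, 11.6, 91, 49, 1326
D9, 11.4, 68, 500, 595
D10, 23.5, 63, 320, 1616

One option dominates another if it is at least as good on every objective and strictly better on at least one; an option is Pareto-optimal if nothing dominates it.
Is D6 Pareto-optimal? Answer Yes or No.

No

D8 vs D6: torque 11.6≥10.7, efficiency 91≥76, cost 49≤562, mass 1326≤1745 — D8 is at least as good on every objective and strictly better on at least one, so D8 dominates D6.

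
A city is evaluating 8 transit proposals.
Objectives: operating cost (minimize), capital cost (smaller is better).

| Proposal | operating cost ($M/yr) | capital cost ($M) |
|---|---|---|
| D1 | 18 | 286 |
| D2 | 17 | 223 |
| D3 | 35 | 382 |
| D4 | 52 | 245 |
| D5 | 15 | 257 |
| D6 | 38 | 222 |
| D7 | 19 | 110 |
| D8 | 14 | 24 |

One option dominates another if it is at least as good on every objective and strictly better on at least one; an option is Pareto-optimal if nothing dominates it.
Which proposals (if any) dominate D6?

D7: operating cost 19≤38, capital cost 110≤222 — dominates D6.
D8: operating cost 14≤38, capital cost 24≤222 — dominates D6.
Others (D1, D2, D3, D4, D5) are each worse than D6 on at least one objective.

D7, D8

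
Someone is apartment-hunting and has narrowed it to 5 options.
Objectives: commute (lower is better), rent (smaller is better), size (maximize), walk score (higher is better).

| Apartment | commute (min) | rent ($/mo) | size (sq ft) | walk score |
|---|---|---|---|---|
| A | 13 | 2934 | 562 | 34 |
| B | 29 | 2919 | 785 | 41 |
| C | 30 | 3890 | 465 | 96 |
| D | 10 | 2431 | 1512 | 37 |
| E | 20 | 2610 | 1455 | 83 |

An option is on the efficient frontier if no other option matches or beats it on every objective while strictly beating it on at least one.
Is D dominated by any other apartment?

No

A: worse on commute (13 vs 10).
B: worse on commute (29 vs 10).
C: worse on commute (30 vs 10).
E: worse on commute (20 vs 10).
No option is at least as good as D on every objective and strictly better on one.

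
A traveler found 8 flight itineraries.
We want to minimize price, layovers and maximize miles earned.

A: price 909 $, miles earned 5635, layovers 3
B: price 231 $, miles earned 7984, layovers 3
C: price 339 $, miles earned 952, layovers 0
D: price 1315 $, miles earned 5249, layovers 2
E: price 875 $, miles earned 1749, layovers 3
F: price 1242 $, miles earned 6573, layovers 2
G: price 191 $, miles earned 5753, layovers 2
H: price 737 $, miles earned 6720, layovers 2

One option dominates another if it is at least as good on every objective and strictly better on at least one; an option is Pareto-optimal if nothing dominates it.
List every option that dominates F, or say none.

H: price 737≤1242, miles earned 6720≥6573, layovers 2≤2 — dominates F.
Others (A, B, C, D, E, G) are each worse than F on at least one objective.

H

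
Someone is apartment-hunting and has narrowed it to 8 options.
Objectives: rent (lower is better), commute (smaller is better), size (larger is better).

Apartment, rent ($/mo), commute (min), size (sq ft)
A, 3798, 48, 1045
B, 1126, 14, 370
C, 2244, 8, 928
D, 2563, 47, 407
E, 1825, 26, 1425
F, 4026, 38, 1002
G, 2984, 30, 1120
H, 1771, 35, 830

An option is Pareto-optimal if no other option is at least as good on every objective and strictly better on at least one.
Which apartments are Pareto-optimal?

B, C, E, H

A: dominated by E (rent 1825≤3798, commute 26≤48, size 1425≥1045).
B: not dominated (best rent).
C: not dominated (best commute).
D: dominated by C (rent 2244≤2563, commute 8≤47, size 928≥407).
E: not dominated (best size).
F: dominated by E (rent 1825≤4026, commute 26≤38, size 1425≥1002).
G: dominated by E (rent 1825≤2984, commute 26≤30, size 1425≥1120).
H: not dominated.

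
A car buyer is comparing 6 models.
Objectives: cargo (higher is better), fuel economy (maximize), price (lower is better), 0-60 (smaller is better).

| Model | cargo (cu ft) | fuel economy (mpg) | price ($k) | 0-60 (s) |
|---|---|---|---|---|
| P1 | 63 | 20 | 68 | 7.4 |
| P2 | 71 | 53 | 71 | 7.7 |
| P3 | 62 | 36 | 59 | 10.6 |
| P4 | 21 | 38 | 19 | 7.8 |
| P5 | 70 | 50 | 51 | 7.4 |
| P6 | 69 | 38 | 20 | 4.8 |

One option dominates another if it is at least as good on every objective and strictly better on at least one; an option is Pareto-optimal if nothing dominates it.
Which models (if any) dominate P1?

P5, P6

P5: cargo 70≥63, fuel economy 50≥20, price 51≤68, 0-60 7.4≤7.4 — dominates P1.
P6: cargo 69≥63, fuel economy 38≥20, price 20≤68, 0-60 4.8≤7.4 — dominates P1.
Others (P2, P3, P4) are each worse than P1 on at least one objective.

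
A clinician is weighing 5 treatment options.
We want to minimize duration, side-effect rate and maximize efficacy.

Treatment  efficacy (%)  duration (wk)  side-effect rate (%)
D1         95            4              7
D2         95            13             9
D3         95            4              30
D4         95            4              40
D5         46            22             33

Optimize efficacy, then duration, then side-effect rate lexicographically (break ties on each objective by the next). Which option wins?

D1

First maximize efficacy: best is 95, kept {D1, D2, D3, D4}.
Then minimize duration: best is 4, kept {D1, D3, D4}.
Then minimize side-effect rate: best is 7, kept {D1}.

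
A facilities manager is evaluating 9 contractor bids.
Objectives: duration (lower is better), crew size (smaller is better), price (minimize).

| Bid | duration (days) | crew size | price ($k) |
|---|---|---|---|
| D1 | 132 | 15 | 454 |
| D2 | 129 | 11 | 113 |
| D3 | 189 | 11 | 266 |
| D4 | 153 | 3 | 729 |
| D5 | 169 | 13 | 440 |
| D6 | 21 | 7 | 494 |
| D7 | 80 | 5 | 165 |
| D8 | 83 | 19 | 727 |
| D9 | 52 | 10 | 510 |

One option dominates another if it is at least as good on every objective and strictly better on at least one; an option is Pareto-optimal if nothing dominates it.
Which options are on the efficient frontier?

D2, D4, D6, D7

D1: dominated by D2 (duration 129≤132, crew size 11≤15, price 113≤454).
D2: not dominated (best price).
D3: dominated by D2 (duration 129≤189, crew size 11≤11, price 113≤266).
D4: not dominated (best crew size).
D5: dominated by D2 (duration 129≤169, crew size 11≤13, price 113≤440).
D6: not dominated (best duration).
D7: not dominated.
D8: dominated by D6 (duration 21≤83, crew size 7≤19, price 494≤727).
D9: dominated by D6 (duration 21≤52, crew size 7≤10, price 494≤510).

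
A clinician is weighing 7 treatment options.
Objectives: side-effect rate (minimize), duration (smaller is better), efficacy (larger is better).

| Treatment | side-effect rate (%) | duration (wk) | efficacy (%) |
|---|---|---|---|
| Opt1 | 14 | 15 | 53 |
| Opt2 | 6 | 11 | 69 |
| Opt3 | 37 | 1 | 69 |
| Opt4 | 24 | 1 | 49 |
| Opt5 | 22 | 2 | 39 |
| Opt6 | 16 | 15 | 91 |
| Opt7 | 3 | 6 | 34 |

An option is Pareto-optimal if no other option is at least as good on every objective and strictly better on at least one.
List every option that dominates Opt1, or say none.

Opt2

Opt2: side-effect rate 6≤14, duration 11≤15, efficacy 69≥53 — dominates Opt1.
Others (Opt3, Opt4, Opt5, Opt6, Opt7) are each worse than Opt1 on at least one objective.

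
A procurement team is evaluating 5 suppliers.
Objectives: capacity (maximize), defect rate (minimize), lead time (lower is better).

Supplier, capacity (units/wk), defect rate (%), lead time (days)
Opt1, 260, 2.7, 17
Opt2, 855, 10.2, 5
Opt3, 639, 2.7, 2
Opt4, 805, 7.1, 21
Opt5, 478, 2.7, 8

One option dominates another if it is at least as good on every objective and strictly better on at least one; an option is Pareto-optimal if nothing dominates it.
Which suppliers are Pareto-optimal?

Opt2, Opt3, Opt4

Opt1: dominated by Opt3 (capacity 639≥260, defect rate 2.7≤2.7, lead time 2≤17).
Opt2: not dominated (best capacity).
Opt3: not dominated (best lead time).
Opt4: not dominated.
Opt5: dominated by Opt3 (capacity 639≥478, defect rate 2.7≤2.7, lead time 2≤8).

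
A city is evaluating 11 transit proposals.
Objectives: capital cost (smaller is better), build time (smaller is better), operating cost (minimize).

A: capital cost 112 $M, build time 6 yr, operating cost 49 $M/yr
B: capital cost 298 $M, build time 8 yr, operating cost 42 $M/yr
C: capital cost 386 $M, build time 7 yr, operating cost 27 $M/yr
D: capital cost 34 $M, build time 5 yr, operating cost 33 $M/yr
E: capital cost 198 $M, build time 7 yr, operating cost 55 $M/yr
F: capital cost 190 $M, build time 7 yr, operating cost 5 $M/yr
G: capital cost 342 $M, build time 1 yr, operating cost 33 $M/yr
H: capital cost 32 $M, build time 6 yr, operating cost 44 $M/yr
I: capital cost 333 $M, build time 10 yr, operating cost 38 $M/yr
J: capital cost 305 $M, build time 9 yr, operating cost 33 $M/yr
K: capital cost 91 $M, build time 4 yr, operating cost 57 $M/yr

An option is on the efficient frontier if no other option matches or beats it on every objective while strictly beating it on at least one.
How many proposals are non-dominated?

A: dominated by D (capital cost 34≤112, build time 5≤6, operating cost 33≤49).
B: dominated by D (capital cost 34≤298, build time 5≤8, operating cost 33≤42).
C: dominated by F (capital cost 190≤386, build time 7≤7, operating cost 5≤27).
D: not dominated.
E: dominated by A (capital cost 112≤198, build time 6≤7, operating cost 49≤55).
F: not dominated (best operating cost).
G: not dominated (best build time).
H: not dominated (best capital cost).
I: dominated by D (capital cost 34≤333, build time 5≤10, operating cost 33≤38).
J: dominated by D (capital cost 34≤305, build time 5≤9, operating cost 33≤33).
K: not dominated.
Pareto-optimal: D, F, G, H, K → 5.

5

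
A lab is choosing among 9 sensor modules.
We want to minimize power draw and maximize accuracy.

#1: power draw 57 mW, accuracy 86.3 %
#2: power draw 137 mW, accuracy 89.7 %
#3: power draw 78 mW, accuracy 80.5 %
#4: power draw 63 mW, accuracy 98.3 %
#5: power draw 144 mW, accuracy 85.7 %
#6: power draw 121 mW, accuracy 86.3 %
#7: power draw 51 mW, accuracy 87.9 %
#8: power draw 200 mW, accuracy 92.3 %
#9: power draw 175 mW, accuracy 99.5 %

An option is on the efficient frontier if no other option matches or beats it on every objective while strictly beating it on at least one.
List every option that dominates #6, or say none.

#1, #4, #7

#1: power draw 57≤121, accuracy 86.3≥86.3 — dominates #6.
#4: power draw 63≤121, accuracy 98.3≥86.3 — dominates #6.
#7: power draw 51≤121, accuracy 87.9≥86.3 — dominates #6.
Others (#2, #3, #5, #8, #9) are each worse than #6 on at least one objective.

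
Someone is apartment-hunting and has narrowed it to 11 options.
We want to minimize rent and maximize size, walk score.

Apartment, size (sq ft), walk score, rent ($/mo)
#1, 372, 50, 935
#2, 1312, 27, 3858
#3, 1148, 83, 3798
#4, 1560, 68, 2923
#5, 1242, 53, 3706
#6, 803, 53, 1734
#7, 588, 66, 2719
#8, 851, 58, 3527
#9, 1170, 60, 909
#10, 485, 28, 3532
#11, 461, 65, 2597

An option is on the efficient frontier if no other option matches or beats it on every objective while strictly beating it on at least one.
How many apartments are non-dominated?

#1: dominated by #9 (size 1170≥372, walk score 60≥50, rent 909≤935).
#2: dominated by #4 (size 1560≥1312, walk score 68≥27, rent 2923≤3858).
#3: not dominated (best walk score).
#4: not dominated (best size).
#5: dominated by #4 (size 1560≥1242, walk score 68≥53, rent 2923≤3706).
#6: dominated by #9 (size 1170≥803, walk score 60≥53, rent 909≤1734).
#7: not dominated.
#8: dominated by #4 (size 1560≥851, walk score 68≥58, rent 2923≤3527).
#9: not dominated (best rent).
#10: dominated by #4 (size 1560≥485, walk score 68≥28, rent 2923≤3532).
#11: not dominated.
Pareto-optimal: #3, #4, #7, #9, #11 → 5.

5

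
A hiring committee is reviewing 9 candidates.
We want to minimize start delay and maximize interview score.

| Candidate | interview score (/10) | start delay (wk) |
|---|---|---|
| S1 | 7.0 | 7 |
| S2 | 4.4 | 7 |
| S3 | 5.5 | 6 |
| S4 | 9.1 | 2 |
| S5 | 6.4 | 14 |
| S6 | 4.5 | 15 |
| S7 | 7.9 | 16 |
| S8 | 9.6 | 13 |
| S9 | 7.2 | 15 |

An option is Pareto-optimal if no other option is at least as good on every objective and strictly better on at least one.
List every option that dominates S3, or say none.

S4: interview score 9.1≥5.5, start delay 2≤6 — dominates S3.
Others (S1, S2, S5, S6, S7, S8, S9) are each worse than S3 on at least one objective.

S4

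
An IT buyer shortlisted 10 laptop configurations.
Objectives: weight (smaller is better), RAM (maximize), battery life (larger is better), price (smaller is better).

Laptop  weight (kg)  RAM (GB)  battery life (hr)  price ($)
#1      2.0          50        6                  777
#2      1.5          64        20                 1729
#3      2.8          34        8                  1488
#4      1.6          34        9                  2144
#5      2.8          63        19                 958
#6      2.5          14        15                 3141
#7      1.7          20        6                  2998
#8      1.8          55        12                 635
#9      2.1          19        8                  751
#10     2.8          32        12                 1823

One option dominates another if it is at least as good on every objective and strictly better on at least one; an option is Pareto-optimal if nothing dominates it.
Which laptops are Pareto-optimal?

#1: dominated by #8 (weight 1.8≤2.0, RAM 55≥50, battery life 12≥6, price 635≤777).
#2: not dominated (best weight).
#3: dominated by #5 (weight 2.8≤2.8, RAM 63≥34, battery life 19≥8, price 958≤1488).
#4: dominated by #2 (weight 1.5≤1.6, RAM 64≥34, battery life 20≥9, price 1729≤2144).
#5: not dominated.
#6: dominated by #2 (weight 1.5≤2.5, RAM 64≥14, battery life 20≥15, price 1729≤3141).
#7: dominated by #2 (weight 1.5≤1.7, RAM 64≥20, battery life 20≥6, price 1729≤2998).
#8: not dominated (best price).
#9: dominated by #8 (weight 1.8≤2.1, RAM 55≥19, battery life 12≥8, price 635≤751).
#10: dominated by #2 (weight 1.5≤2.8, RAM 64≥32, battery life 20≥12, price 1729≤1823).

#2, #5, #8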